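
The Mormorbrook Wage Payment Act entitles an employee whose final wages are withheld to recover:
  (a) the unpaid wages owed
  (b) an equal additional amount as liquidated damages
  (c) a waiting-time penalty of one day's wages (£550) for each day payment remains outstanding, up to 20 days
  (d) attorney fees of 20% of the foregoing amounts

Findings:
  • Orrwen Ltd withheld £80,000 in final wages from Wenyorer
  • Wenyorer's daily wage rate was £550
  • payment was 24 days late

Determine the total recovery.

Liquidated damages (equal amount): £80,000
Penalty days: min(24, 20) = 20
Waiting-time penalty: 20 × £550 = £11,000
Subtotal: £80,000 + £80,000 + £11,000 = £171,000
Attorney fees: 20% of £171,000 = £34,200
Total award: £171,000 + £34,200 = £205,200

£205,200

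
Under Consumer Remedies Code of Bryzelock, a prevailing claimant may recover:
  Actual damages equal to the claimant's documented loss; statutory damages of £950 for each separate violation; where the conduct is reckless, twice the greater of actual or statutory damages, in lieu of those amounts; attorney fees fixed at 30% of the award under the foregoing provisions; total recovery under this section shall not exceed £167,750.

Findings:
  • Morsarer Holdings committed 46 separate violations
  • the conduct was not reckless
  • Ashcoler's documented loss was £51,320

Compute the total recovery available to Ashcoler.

£123,526

Statutory damages: 46 × £950 = £43,700
Conduct not reckless: the in-lieu enhancement does not apply.
Actual plus statutory damages: £51,320 + £43,700 = £95,020
Attorney fees: 30% of £95,020 = £28,506
Total before cap: £95,020 + £28,506 = £123,526
Cap at £167,750: £123,526 is within the cap, no reduction.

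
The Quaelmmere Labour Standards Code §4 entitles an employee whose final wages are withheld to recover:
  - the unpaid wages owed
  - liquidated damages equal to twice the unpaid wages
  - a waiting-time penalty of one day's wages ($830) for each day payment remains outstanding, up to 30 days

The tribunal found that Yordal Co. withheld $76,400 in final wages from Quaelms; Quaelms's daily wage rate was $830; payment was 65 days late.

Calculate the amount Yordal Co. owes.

Doubled: 2 × $76,400 = $152,800
Penalty days: min(65, 30) = 30
Waiting-time penalty: 30 × $830 = $24,900
Total award: $76,400 + $152,800 + $24,900 = $254,100

$254,100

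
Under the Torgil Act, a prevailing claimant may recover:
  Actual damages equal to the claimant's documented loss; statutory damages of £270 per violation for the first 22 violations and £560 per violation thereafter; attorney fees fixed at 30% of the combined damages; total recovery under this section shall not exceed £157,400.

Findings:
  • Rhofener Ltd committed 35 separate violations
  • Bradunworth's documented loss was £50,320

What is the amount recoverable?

£82,602

First 22 violations: 22 × £270 = £5,940
Remaining violations: (35 − 22) × £560 = £7,280
Statutory damages: £5,940 + £7,280 = £13,220
Combined damages: £50,320 + £13,220 = £63,540
Attorney fees: 30% of £63,540 = £19,062
Total before cap: £63,540 + £19,062 = £82,602
Cap at £157,400: £82,602 is within the cap, no reduction.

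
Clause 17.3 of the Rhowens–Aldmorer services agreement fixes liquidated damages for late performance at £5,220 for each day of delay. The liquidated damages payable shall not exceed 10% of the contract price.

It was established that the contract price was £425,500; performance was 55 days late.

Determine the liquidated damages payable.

£42,550

Per-day damages: 55 × £5,220 = £287,100
Cap: 10% of £425,500 = £42,550
Cap at £42,550: £287,100 exceeds the cap → £42,550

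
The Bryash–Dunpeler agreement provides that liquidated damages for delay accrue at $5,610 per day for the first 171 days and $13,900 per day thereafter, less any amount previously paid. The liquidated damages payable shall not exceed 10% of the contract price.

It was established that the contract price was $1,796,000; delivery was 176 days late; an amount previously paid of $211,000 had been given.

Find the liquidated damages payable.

$179,600

First 171 days: 171 × $5,610 = $959,310
Remaining days: (176 − 171) × $13,900 = $69,500
Accrued per-day damages: $959,310 + $69,500 = $1,028,810
Less amount previously paid: $1,028,810 − $211,000 = $817,810
Cap: 10% of $1,796,000 = $179,600
Cap at $179,600: $817,810 exceeds the cap → $179,600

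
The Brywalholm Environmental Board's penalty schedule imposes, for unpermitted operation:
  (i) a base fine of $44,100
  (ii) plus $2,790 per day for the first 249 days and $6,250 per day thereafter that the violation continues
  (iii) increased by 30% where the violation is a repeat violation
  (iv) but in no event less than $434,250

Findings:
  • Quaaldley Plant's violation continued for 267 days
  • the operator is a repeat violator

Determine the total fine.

$1,106,703

First 249 days: 249 × $2,790 = $694,710
Remaining days: (267 − 249) × $6,250 = $112,500
Per-day component: $694,710 + $112,500 = $807,210
Base plus per-day: $44,100 + $807,210 = $851,310
Enhancement: 30% of $851,310 = $255,393
Enhanced fine: $851,310 + $255,393 = $1,106,703
Minimum $434,250: $1,106,703 meets the minimum, no increase.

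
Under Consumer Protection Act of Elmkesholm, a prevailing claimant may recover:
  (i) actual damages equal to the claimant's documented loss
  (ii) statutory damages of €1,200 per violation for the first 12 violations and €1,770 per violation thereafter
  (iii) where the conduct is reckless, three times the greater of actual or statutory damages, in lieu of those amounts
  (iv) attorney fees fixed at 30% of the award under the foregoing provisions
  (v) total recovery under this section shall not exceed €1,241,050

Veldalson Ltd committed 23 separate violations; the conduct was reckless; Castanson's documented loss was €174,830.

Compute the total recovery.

First 12 violations: 12 × €1,200 = €14,400
Remaining violations: (23 − 12) × €1,770 = €19,470
Statutory damages: €14,400 + €19,470 = €33,870
Greater of actual damages (€174,830) or statutory damages (€33,870): €174,830
Trebled: 3 × €174,830 = €524,490
Attorney fees: 30% of €524,490 = €157,347
Total before cap: €524,490 + €157,347 = €681,837
Cap at €1,241,050: €681,837 is within the cap, no reduction.

€681,837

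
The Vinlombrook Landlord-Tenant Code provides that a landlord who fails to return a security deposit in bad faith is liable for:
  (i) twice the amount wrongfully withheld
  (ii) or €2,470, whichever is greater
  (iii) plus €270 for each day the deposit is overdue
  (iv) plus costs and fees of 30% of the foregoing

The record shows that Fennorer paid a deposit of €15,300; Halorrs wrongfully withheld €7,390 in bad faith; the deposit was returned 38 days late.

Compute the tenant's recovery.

Doubled: 2 × €7,390 = €14,780
Minimum €2,470: €14,780 meets the minimum, no increase.
Late-return penalty: 38 × €270 = €10,260
Damages plus late penalty: €14,780 + €10,260 = €25,040
Costs and fees: 30% of €25,040 = €7,512
Total recovery: €25,040 + €7,512 = €32,552

€32,552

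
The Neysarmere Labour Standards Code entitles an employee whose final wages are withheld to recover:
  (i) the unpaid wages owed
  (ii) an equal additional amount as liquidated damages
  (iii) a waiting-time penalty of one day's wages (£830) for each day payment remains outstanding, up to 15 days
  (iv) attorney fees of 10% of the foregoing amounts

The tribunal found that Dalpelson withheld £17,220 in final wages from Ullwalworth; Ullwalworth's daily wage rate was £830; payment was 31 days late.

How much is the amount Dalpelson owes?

Liquidated damages (equal amount): £17,220
Penalty days: min(31, 15) = 15
Waiting-time penalty: 15 × £830 = £12,450
Subtotal: £17,220 + £17,220 + £12,450 = £46,890
Attorney fees: 10% of £46,890 = £4,689
Total award: £46,890 + £4,689 = £51,579

£51,579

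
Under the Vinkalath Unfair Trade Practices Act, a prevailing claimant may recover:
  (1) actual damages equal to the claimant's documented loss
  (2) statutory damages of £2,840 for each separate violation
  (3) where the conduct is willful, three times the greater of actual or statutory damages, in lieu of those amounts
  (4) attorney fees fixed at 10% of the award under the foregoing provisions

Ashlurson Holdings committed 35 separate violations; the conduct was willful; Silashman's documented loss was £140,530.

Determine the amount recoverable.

£463,749

Statutory damages: 35 × £2,840 = £99,400
Greater of actual damages (£140,530) or statutory damages (£99,400): £140,530
Trebled: 3 × £140,530 = £421,590
Attorney fees: 10% of £421,590 = £42,159
Total recovery: £421,590 + £42,159 = £463,749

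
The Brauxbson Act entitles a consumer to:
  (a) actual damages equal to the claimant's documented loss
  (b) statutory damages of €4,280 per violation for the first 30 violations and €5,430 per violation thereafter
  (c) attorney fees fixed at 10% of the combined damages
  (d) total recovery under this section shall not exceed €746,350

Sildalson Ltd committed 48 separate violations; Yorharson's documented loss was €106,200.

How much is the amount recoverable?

First 30 violations: 30 × €4,280 = €128,400
Remaining violations: (48 − 30) × €5,430 = €97,740
Statutory damages: €128,400 + €97,740 = €226,140
Combined damages: €106,200 + €226,140 = €332,340
Attorney fees: 10% of €332,340 = €33,234
Total before cap: €332,340 + €33,234 = €365,574
Cap at €746,350: €365,574 is within the cap, no reduction.

€365,574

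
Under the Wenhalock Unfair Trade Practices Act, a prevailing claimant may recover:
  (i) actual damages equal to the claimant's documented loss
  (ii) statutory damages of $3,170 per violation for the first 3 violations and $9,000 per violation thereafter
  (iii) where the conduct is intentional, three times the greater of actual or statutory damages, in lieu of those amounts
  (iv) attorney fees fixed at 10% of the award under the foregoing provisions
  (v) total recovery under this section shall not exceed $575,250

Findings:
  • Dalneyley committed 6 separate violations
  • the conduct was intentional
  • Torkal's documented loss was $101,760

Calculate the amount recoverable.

First 3 violations: 3 × $3,170 = $9,510
Remaining violations: (6 − 3) × $9,000 = $27,000
Statutory damages: $9,510 + $27,000 = $36,510
Greater of actual damages ($101,760) or statutory damages ($36,510): $101,760
Trebled: 3 × $101,760 = $305,280
Attorney fees: 10% of $305,280 = $30,528
Total before cap: $305,280 + $30,528 = $335,808
Cap at $575,250: $335,808 is within the cap, no reduction.

$335,808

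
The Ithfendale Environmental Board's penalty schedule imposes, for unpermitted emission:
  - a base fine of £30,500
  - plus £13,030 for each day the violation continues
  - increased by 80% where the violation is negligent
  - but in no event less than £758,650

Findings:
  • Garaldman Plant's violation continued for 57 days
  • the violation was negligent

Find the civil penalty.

£1,391,778

Per-day component: 57 × £13,030 = £742,710
Base plus per-day: £30,500 + £742,710 = £773,210
Enhancement: 80% of £773,210 = £618,568
Enhanced fine: £773,210 + £618,568 = £1,391,778
Minimum £758,650: £1,391,778 meets the minimum, no increase.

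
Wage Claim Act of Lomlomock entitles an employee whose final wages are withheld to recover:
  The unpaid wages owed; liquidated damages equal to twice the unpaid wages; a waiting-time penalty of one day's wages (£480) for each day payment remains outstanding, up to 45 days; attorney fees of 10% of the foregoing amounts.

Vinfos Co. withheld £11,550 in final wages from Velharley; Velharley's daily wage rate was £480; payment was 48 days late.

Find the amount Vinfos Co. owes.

Doubled: 2 × £11,550 = £23,100
Penalty days: min(48, 45) = 45
Waiting-time penalty: 45 × £480 = £21,600
Subtotal: £11,550 + £23,100 + £21,600 = £56,250
Attorney fees: 10% of £56,250 = £5,625
Total award: £56,250 + £5,625 = £61,875

Total award: £61,875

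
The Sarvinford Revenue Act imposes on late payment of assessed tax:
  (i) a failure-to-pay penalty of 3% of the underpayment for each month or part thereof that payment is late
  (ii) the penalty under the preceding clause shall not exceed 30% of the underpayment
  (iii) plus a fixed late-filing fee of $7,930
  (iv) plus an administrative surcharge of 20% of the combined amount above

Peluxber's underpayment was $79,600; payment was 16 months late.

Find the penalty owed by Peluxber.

Accrued rate: 3% × 16 = 48%, capped at 30% → 30%
Failure-to-pay penalty: 30% of $79,600 = $23,880
Penalty before surcharge: $23,880 + $7,930 = $31,810
Administrative surcharge: 20% of $31,810 = $6,362
Total penalty: $31,810 + $6,362 = $38,172

Penalty: $38,172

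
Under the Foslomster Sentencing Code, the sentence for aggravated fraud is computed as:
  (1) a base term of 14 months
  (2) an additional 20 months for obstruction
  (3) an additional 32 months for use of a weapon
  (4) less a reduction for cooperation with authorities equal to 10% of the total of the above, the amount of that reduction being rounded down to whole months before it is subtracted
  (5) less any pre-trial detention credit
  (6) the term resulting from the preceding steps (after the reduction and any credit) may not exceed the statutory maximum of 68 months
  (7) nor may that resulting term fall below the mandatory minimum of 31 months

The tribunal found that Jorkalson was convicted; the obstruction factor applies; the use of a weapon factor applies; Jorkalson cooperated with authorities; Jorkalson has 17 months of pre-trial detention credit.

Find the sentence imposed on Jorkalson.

43 months

Obstruction enhancement: +20 months
Use of a weapon enhancement: +32 months
Adjusted term: 14 months + 20 months + 32 months = 66 months
Cooperation with authorities reduction: 10% of 66 months = 6 months (rounded down)
After reduction: 66 − 6 = 60 months
Less pre-trial detention credit: 60 months − 17 months = 43 months
Cap at 68 months: 43 months is within the cap, no reduction.
Minimum 31 months: 43 months meets the minimum, no increase.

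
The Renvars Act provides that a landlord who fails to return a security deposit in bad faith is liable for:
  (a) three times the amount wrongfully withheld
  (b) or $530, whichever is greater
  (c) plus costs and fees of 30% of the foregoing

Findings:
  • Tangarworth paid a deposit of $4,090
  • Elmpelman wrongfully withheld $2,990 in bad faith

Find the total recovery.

$11,661

Trebled: 3 × $2,990 = $8,970
Minimum $530: $8,970 meets the minimum, no increase.
Costs and fees: 30% of $8,970 = $2,691
Total recovery: $8,970 + $2,691 = $11,661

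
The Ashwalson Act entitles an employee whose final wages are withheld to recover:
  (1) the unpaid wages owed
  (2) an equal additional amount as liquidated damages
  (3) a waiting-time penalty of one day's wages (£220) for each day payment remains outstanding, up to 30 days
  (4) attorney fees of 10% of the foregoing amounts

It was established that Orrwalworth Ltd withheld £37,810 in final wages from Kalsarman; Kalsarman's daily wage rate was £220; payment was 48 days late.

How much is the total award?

Liquidated damages (equal amount): £37,810
Penalty days: min(48, 30) = 30
Waiting-time penalty: 30 × £220 = £6,600
Subtotal: £37,810 + £37,810 + £6,600 = £82,220
Attorney fees: 10% of £82,220 = £8,222
Total award: £82,220 + £8,222 = £90,442

Total award: £90,442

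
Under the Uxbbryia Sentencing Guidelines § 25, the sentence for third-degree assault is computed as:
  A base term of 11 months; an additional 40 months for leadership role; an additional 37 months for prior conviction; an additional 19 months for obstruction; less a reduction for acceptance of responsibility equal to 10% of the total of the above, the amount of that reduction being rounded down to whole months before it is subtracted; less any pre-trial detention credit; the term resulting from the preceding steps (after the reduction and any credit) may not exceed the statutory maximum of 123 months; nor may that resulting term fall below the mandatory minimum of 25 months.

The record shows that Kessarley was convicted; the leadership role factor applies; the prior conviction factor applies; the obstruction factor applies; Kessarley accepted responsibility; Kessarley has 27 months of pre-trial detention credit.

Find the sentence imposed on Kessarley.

Leadership role enhancement: +40 months
Prior conviction enhancement: +37 months
Obstruction enhancement: +19 months
Adjusted term: 11 months + 40 months + 37 months + 19 months = 107 months
Acceptance of responsibility reduction: 10% of 107 months = 10 months (rounded down)
After reduction: 107 − 10 = 97 months
Less pre-trial detention credit: 97 months − 27 months = 70 months
Cap at 123 months: 70 months is within the cap, no reduction.
Minimum 25 months: 70 months meets the minimum, no increase.

70 months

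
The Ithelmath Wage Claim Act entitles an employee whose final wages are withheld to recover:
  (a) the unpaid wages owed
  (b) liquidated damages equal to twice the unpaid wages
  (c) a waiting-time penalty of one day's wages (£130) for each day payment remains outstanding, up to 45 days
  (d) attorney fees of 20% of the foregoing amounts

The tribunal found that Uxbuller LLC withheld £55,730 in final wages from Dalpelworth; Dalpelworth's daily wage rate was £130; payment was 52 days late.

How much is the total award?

Doubled: 2 × £55,730 = £111,460
Penalty days: min(52, 45) = 45
Waiting-time penalty: 45 × £130 = £5,850
Subtotal: £55,730 + £111,460 + £5,850 = £173,040
Attorney fees: 20% of £173,040 = £34,608
Total award: £173,040 + £34,608 = £207,648

Total award: £207,648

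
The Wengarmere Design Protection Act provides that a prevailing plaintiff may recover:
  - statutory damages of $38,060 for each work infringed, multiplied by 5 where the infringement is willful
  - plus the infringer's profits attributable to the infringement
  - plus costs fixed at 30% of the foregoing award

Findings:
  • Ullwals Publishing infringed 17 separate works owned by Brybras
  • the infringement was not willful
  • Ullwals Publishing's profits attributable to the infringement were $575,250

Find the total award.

Statutory damages: 17 × $38,060 = $647,020
Infringement not willful: no ×5 enhancement.
Combined award: $647,020 + $575,250 = $1,222,270
Costs: 30% of $1,222,270 = $366,681
Award plus costs: $1,222,270 + $366,681 = $1,588,951

$1,588,951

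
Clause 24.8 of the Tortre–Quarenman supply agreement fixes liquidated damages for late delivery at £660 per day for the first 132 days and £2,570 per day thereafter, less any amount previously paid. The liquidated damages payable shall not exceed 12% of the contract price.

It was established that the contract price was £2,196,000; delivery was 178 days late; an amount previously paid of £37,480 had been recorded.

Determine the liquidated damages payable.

£167,860

First 132 days: 132 × £660 = £87,120
Remaining days: (178 − 132) × £2,570 = £118,220
Accrued per-day damages: £87,120 + £118,220 = £205,340
Less amount previously paid: £205,340 − £37,480 = £167,860
Cap: 12% of £2,196,000 = £263,520
Cap at £263,520: £167,860 is within the cap, no reduction.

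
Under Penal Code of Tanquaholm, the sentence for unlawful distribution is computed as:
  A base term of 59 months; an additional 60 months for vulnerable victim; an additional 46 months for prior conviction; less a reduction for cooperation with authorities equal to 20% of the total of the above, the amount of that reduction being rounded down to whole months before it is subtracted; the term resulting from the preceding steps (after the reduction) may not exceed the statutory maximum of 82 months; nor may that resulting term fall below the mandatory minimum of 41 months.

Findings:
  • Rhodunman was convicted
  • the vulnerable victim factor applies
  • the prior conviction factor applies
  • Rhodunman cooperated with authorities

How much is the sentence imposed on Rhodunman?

82 months

Vulnerable victim enhancement: +60 months
Prior conviction enhancement: +46 months
Adjusted term: 59 months + 60 months + 46 months = 165 months
Cooperation with authorities reduction: 20% of 165 months = 33 months (rounded down)
After reduction: 165 − 33 = 132 months
Cap at 82 months: 132 months exceeds the cap → 82 months
Minimum 41 months: 82 months meets the minimum, no increase.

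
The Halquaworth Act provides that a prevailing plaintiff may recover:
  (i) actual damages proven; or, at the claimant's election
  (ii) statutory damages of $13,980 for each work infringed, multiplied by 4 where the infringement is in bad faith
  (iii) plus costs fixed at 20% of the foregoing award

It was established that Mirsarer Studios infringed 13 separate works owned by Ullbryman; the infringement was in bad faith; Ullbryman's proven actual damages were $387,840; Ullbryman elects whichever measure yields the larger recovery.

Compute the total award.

Statutory damages: 13 × $13,980 = $181,740
Multiplied by 4: 4 × $181,740 = $726,960
Greater of actual damages ($387,840) or enhanced statutory damages ($726,960): $726,960
Costs: 20% of $726,960 = $145,392
Award plus costs: $726,960 + $145,392 = $872,352

$872,352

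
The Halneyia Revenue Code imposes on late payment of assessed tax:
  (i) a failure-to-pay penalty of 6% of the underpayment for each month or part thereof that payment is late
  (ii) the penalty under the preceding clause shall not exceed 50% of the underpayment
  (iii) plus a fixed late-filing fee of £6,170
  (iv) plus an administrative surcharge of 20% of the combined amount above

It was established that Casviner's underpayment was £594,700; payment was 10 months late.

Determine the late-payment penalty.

£364,224

Accrued rate: 6% × 10 = 60%, capped at 50% → 50%
Failure-to-pay penalty: 50% of £594,700 = £297,350
Penalty before surcharge: £297,350 + £6,170 = £303,520
Administrative surcharge: 20% of £303,520 = £60,704
Total penalty: £303,520 + £60,704 = £364,224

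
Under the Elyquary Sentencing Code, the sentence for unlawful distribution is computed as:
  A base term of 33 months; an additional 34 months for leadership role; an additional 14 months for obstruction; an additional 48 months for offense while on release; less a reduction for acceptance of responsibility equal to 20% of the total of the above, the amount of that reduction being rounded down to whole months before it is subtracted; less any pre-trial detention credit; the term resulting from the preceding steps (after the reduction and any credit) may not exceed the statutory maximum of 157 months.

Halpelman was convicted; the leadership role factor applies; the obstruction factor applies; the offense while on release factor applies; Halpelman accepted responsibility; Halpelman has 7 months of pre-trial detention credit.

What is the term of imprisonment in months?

97 months

Leadership role enhancement: +34 months
Obstruction enhancement: +14 months
Offense while on release enhancement: +48 months
Adjusted term: 33 months + 34 months + 14 months + 48 months = 129 months
Acceptance of responsibility reduction: 20% of 129 months = 25 months (rounded down)
After reduction: 129 − 25 = 104 months
Less pre-trial detention credit: 104 months − 7 months = 97 months
Cap at 157 months: 97 months is within the cap, no reduction.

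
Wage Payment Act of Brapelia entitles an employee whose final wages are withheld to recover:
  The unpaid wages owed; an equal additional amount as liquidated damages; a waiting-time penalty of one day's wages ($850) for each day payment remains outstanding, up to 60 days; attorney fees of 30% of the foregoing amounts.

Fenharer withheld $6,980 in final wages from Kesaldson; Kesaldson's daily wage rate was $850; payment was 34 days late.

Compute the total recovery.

Liquidated damages (equal amount): $6,980
Penalty days: min(34, 60) = 34
Waiting-time penalty: 34 × $850 = $28,900
Subtotal: $6,980 + $6,980 + $28,900 = $42,860
Attorney fees: 30% of $42,860 = $12,858
Total award: $42,860 + $12,858 = $55,718

$55,718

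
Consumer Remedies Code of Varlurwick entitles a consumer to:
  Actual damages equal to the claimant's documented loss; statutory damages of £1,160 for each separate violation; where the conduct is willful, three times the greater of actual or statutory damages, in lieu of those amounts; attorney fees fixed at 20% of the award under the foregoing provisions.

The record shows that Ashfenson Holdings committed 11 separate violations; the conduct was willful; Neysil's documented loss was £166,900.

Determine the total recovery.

Statutory damages: 11 × £1,160 = £12,760
Greater of actual damages (£166,900) or statutory damages (£12,760): £166,900
Trebled: 3 × £166,900 = £500,700
Attorney fees: 20% of £500,700 = £100,140
Total recovery: £500,700 + £100,140 = £600,840

£600,840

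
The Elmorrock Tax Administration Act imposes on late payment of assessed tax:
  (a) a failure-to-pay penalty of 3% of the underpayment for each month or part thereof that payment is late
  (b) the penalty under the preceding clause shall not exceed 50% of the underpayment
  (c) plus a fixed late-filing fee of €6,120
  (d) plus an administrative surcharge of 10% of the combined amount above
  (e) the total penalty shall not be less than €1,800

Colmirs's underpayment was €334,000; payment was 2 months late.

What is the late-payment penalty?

Penalty: €28,776

Accrued rate: 3% × 2 = 6%, capped at 50% → 6%
Failure-to-pay penalty: 6% of €334,000 = €20,040
Penalty before surcharge: €20,040 + €6,120 = €26,160
Administrative surcharge: 10% of €26,160 = €2,616
Total penalty: €26,160 + €2,616 = €28,776
Minimum €1,800: €28,776 meets the minimum, no increase.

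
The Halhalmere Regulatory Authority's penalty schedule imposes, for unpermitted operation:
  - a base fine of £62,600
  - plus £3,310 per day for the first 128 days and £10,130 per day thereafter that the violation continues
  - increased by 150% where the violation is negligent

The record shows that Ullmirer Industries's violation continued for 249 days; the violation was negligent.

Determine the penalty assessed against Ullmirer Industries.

First 128 days: 128 × £3,310 = £423,680
Remaining days: (249 − 128) × £10,130 = £1,225,730
Per-day component: £423,680 + £1,225,730 = £1,649,410
Base plus per-day: £62,600 + £1,649,410 = £1,712,010
Enhancement: 150% of £1,712,010 = £2,568,015
Enhanced fine: £1,712,010 + £2,568,015 = £4,280,025

£4,280,025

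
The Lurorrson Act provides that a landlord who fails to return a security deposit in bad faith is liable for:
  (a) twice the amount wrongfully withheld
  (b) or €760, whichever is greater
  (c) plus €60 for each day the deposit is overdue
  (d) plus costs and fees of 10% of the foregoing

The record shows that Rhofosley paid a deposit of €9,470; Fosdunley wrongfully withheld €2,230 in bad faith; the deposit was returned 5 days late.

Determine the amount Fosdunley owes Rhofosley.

Doubled: 2 × €2,230 = €4,460
Minimum €760: €4,460 meets the minimum, no increase.
Late-return penalty: 5 × €60 = €300
Damages plus late penalty: €4,460 + €300 = €4,760
Costs and fees: 10% of €4,760 = €476
Total recovery: €4,760 + €476 = €5,236

€5,236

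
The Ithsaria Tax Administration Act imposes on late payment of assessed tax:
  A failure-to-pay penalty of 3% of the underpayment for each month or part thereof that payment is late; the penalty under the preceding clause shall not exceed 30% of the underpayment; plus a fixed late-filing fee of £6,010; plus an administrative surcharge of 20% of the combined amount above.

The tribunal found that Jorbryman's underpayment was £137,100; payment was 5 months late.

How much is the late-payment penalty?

Penalty: £31,890

Accrued rate: 3% × 5 = 15%, capped at 30% → 15%
Failure-to-pay penalty: 15% of £137,100 = £20,565
Penalty before surcharge: £20,565 + £6,010 = £26,575
Administrative surcharge: 20% of £26,575 = £5,315
Total penalty: £26,575 + £5,315 = £31,890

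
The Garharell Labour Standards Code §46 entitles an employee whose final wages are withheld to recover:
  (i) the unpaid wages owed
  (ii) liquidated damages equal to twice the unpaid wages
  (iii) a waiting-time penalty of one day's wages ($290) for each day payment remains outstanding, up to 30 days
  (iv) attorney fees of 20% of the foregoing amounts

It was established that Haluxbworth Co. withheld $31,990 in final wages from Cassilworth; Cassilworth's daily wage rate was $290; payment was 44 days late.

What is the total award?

Doubled: 2 × $31,990 = $63,980
Penalty days: min(44, 30) = 30
Waiting-time penalty: 30 × $290 = $8,700
Subtotal: $31,990 + $63,980 + $8,700 = $104,670
Attorney fees: 20% of $104,670 = $20,934
Total award: $104,670 + $20,934 = $125,604

Total award: $125,604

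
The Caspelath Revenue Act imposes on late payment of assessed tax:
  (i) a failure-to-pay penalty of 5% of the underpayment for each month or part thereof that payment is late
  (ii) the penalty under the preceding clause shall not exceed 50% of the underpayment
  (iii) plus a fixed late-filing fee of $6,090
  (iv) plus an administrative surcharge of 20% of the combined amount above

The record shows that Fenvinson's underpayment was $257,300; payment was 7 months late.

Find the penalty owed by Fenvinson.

Accrued rate: 5% × 7 = 35%, capped at 50% → 35%
Failure-to-pay penalty: 35% of $257,300 = $90,055
Penalty before surcharge: $90,055 + $6,090 = $96,145
Administrative surcharge: 20% of $96,145 = $19,229
Total penalty: $96,145 + $19,229 = $115,374

$115,374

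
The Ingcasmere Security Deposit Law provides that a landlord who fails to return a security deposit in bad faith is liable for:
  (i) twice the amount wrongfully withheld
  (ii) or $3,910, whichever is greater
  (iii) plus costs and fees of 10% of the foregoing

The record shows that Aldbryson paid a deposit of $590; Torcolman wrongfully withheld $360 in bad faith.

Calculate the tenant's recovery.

$4,301

Doubled: 2 × $360 = $720
Minimum $3,910: $720 is below the minimum → $3,910
Costs and fees: 10% of $3,910 = $391
Total recovery: $3,910 + $391 = $4,301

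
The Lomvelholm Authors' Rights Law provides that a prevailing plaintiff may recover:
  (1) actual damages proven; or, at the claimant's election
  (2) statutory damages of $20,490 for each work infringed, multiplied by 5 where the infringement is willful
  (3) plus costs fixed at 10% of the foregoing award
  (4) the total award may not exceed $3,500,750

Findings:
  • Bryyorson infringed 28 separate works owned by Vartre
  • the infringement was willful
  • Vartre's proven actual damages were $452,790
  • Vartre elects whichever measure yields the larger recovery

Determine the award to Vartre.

$3,155,460

Statutory damages: 28 × $20,490 = $573,720
Multiplied by 5: 5 × $573,720 = $2,868,600
Greater of actual damages ($452,790) or enhanced statutory damages ($2,868,600): $2,868,600
Costs: 10% of $2,868,600 = $286,860
Award plus costs: $2,868,600 + $286,860 = $3,155,460
Cap at $3,500,750: $3,155,460 is within the cap, no reduction.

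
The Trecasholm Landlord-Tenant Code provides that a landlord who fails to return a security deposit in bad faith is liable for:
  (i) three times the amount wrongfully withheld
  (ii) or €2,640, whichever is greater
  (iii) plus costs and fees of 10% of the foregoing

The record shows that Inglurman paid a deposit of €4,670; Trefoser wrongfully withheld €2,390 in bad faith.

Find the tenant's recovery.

Trebled: 3 × €2,390 = €7,170
Minimum €2,640: €7,170 meets the minimum, no increase.
Costs and fees: 10% of €7,170 = €717
Total recovery: €7,170 + €717 = €7,887

€7,887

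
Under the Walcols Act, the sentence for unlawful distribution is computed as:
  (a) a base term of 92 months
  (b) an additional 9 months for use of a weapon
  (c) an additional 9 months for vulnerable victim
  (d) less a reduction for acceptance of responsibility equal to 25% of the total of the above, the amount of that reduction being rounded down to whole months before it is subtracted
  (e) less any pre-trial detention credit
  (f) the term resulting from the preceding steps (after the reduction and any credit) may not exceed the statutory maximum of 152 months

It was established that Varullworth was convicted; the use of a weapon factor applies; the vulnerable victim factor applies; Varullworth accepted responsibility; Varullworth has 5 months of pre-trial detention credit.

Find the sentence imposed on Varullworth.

Sentence: 78 months

Use of a weapon enhancement: +9 months
Vulnerable victim enhancement: +9 months
Adjusted term: 92 months + 9 months + 9 months = 110 months
Acceptance of responsibility reduction: 25% of 110 months = 27 months (rounded down)
After reduction: 110 − 27 = 83 months
Less pre-trial detention credit: 83 months − 5 months = 78 months
Cap at 152 months: 78 months is within the cap, no reduction.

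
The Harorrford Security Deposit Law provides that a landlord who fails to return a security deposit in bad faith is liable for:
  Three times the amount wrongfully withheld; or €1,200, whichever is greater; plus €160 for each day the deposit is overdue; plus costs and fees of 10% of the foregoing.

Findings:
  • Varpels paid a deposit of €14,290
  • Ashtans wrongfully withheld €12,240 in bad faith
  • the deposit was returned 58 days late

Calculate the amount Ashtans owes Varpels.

Trebled: 3 × €12,240 = €36,720
Minimum €1,200: €36,720 meets the minimum, no increase.
Late-return penalty: 58 × €160 = €9,280
Damages plus late penalty: €36,720 + €9,280 = €46,000
Costs and fees: 10% of €46,000 = €4,600
Total recovery: €46,000 + €4,600 = €50,600

€50,600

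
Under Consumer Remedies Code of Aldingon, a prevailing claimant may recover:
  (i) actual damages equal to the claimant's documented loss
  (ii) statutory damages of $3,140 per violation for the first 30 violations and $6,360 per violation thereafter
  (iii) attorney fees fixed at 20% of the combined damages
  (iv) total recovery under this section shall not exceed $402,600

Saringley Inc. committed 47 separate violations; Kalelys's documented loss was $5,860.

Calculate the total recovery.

$249,816

First 30 violations: 30 × $3,140 = $94,200
Remaining violations: (47 − 30) × $6,360 = $108,120
Statutory damages: $94,200 + $108,120 = $202,320
Combined damages: $5,860 + $202,320 = $208,180
Attorney fees: 20% of $208,180 = $41,636
Total before cap: $208,180 + $41,636 = $249,816
Cap at $402,600: $249,816 is within the cap, no reduction.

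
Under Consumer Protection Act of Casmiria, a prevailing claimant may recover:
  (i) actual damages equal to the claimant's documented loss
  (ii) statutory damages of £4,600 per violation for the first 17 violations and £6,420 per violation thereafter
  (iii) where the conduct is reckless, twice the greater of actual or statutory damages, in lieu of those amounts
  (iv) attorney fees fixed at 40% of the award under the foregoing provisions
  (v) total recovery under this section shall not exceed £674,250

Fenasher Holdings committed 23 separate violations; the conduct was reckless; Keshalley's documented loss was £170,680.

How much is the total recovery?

£477,904

First 17 violations: 17 × £4,600 = £78,200
Remaining violations: (23 − 17) × £6,420 = £38,520
Statutory damages: £78,200 + £38,520 = £116,720
Greater of actual damages (£170,680) or statutory damages (£116,720): £170,680
Doubled: 2 × £170,680 = £341,360
Attorney fees: 40% of £341,360 = £136,544
Total before cap: £341,360 + £136,544 = £477,904
Cap at £674,250: £477,904 is within the cap, no reduction.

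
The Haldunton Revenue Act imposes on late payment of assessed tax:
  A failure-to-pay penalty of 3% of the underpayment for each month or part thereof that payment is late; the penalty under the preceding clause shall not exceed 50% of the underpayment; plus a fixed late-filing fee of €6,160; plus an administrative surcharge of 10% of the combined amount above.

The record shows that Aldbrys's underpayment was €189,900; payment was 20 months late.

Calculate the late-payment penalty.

Accrued rate: 3% × 20 = 60%, capped at 50% → 50%
Failure-to-pay penalty: 50% of €189,900 = €94,950
Penalty before surcharge: €94,950 + €6,160 = €101,110
Administrative surcharge: 10% of €101,110 = €10,111
Total penalty: €101,110 + €10,111 = €111,221

€111,221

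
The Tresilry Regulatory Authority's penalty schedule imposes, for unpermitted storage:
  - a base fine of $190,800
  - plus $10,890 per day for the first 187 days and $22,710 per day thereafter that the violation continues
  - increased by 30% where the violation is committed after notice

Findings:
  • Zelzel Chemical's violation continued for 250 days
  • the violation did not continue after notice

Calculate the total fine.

$3,657,960

First 187 days: 187 × $10,890 = $2,036,430
Remaining days: (250 − 187) × $22,710 = $1,430,730
Per-day component: $2,036,430 + $1,430,730 = $3,467,160
Base plus per-day: $190,800 + $3,467,160 = $3,657,960
The violation did not continue after notice: no 30% increase.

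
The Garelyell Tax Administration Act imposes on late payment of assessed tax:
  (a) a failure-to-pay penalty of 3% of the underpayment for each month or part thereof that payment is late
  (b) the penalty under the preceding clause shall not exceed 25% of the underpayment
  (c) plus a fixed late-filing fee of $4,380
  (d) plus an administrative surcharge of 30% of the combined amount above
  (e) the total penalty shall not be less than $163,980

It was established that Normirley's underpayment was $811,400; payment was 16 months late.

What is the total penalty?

Accrued rate: 3% × 16 = 48%, capped at 25% → 25%
Failure-to-pay penalty: 25% of $811,400 = $202,850
Penalty before surcharge: $202,850 + $4,380 = $207,230
Administrative surcharge: 30% of $207,230 = $62,169
Total penalty: $207,230 + $62,169 = $269,399
Minimum $163,980: $269,399 meets the minimum, no increase.

Penalty: $269,399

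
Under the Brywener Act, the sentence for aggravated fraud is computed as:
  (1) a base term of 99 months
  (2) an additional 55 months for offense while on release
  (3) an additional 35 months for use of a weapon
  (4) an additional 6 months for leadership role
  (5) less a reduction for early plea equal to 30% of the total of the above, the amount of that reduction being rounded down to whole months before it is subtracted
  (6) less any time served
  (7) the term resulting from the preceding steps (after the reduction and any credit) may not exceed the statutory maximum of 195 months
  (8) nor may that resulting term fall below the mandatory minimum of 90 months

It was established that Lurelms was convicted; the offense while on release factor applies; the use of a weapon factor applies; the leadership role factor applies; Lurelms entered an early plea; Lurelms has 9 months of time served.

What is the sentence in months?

Sentence: 128 months

Offense while on release enhancement: +55 months
Use of a weapon enhancement: +35 months
Leadership role enhancement: +6 months
Adjusted term: 99 months + 55 months + 35 months + 6 months = 195 months
Early plea reduction: 30% of 195 months = 58 months (rounded down)
After reduction: 195 − 58 = 137 months
Less time served: 137 months − 9 months = 128 months
Cap at 195 months: 128 months is within the cap, no reduction.
Minimum 90 months: 128 months meets the minimum, no increase.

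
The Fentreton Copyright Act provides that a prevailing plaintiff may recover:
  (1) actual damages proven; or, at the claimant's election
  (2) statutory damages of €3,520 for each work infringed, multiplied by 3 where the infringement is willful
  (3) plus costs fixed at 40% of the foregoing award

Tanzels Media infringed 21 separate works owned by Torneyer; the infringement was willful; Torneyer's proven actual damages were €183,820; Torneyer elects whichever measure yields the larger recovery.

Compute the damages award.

Statutory damages: 21 × €3,520 = €73,920
Trebled: 3 × €73,920 = €221,760
Greater of actual damages (€183,820) or enhanced statutory damages (€221,760): €221,760
Costs: 40% of €221,760 = €88,704
Award plus costs: €221,760 + €88,704 = €310,464

€310,464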